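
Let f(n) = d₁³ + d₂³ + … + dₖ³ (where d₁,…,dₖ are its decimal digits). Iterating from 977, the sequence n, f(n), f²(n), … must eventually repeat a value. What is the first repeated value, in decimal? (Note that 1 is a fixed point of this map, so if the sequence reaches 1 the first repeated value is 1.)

977 → 9³ + 7³ + 7³ = 729 + 343 + 343 = 1415
1415 → 1³ + 4³ + 1³ + 5³ = 1 + 64 + 1 + 125 = 191
191 → 1³ + 9³ + 1³ = 1 + 729 + 1 = 731
731 → 7³ + 3³ + 1³ = 343 + 27 + 1 = 371
371 → 3³ + 7³ + 1³ = 27 + 343 + 1 = 371  — 371 already appeared earlier.

371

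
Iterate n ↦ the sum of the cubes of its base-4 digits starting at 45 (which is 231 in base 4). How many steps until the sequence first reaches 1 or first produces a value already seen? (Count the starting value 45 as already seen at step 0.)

45 = (2,3,1)_4 → 2³ + 3³ + 1³ = 8 + 27 + 1 = 36
36 = (2,1,0)_4 → 2³ + 1³ + 0³ = 8 + 1 + 0 = 9
9 = (2,1)_4 → 2³ + 1³ = 8 + 1 = 9  — 9 repeats.
That took 3 steps.

3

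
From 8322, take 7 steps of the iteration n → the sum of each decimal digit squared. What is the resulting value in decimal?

145

8322 → 8² + 3² + 2² + 2² = 81
81 → 8² + 1² = 65
65 → 6² + 5² = 61
61 → 6² + 1² = 37
37 → 3² + 7² = 58
58 → 5² + 8² = 89
89 → 8² + 9² = 145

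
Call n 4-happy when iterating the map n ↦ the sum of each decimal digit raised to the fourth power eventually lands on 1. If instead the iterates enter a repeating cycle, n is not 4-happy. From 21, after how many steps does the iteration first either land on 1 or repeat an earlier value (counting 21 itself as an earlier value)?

5

21 → 2⁴ + 1⁴ = 17
17 → 1⁴ + 7⁴ = 2402
2402 → 2⁴ + 4⁴ + 0⁴ + 2⁴ = 288
288 → 2⁴ + 8⁴ + 8⁴ = 8208
8208 → 8⁴ + 2⁴ + 0⁴ + 8⁴ = 8208  — 8208 repeats.
That took 5 steps.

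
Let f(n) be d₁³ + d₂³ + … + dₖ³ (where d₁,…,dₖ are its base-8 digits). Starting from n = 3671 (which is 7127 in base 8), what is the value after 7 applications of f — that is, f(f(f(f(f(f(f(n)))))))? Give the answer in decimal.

55

3671 = (7,1,2,7)_8 → 7³ + 1³ + 2³ + 7³ = 695
695 = (1,2,6,7)_8 → 1³ + 2³ + 6³ + 7³ = 568
568 = (1,0,7,0)_8 → 1³ + 0³ + 7³ + 0³ = 344
344 = (5,3,0)_8 → 5³ + 3³ + 0³ = 152
152 = (2,3,0)_8 → 2³ + 3³ + 0³ = 35
35 = (4,3)_8 → 4³ + 3³ = 91
91 = (1,3,3)_8 → 1³ + 3³ + 3³ = 55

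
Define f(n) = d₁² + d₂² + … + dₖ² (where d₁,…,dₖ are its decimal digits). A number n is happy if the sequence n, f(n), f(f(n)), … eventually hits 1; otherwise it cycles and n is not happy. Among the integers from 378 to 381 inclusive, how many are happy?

378: 378 → 122 → 9 → 81 → 65 → 61 → 37 → 58 → 89 → 145 → 42 → 20 → 4 → 16 → 37  (repeats 37)
379: 379 → 139 → 91 → 82 → 68 → 100 → 1  (reaches 1)
380: 380 → 73 → 58 → 89 → 145 → 42 → 20 → 4 → 16 → 37 → 58  (repeats 58)
381: 381 → 74 → 65 → 61 → 37 → 58 → 89 → 145 → 42 → 20 → 4 → 16 → 37  (repeats 37)
happy: 379

1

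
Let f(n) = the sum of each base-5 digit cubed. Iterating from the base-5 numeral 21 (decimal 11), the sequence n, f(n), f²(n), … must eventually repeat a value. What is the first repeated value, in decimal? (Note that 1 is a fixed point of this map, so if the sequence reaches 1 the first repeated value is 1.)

11 = (2,1)_5 → 2³ + 1³ = 8 + 1 = 9
9 = (1,4)_5 → 1³ + 4³ = 1 + 64 = 65
65 = (2,3,0)_5 → 2³ + 3³ + 0³ = 8 + 27 + 0 = 35
35 = (1,2,0)_5 → 1³ + 2³ + 0³ = 1 + 8 + 0 = 9  — 9 already appeared earlier.

9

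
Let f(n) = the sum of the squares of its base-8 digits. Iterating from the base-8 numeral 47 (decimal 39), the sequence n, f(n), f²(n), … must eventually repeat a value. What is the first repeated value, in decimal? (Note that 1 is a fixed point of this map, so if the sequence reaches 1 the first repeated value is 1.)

4

39 = (4,7)_8 → 4² + 7² = 65
65 = (1,0,1)_8 → 1² + 0² + 1² = 2
2 = (2)_8 → 2² = 4
4 = (4)_8 → 4² = 16
16 = (2,0)_8 → 2² + 0² = 4  — 4 already appeared earlier.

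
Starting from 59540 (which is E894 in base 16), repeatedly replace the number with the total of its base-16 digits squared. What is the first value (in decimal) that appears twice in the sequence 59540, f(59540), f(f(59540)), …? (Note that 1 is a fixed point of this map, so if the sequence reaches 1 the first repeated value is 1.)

59540 = (14,8,9,4)_16 → 14² + 8² + 9² + 4² = 357
357 = (1,6,5)_16 → 1² + 6² + 5² = 62
62 = (3,14)_16 → 3² + 14² = 205
205 = (12,13)_16 → 12² + 13² = 313
313 = (1,3,9)_16 → 1² + 3² + 9² = 91
91 = (5,11)_16 → 5² + 11² = 146
146 = (9,2)_16 → 9² + 2² = 85
85 = (5,5)_16 → 5² + 5² = 50
50 = (3,2)_16 → 3² + 2² = 13
13 = (13)_16 → 13² = 169
169 = (10,9)_16 → 10² + 9² = 181
181 = (11,5)_16 → 11² + 5² = 146  — 146 already appeared earlier.

146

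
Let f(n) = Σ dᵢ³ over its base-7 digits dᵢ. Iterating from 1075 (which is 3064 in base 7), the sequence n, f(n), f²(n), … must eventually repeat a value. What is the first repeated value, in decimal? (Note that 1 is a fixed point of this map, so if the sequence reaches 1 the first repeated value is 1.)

1075 = (3,0,6,4)_7 → 3³ + 0³ + 6³ + 4³ = 27 + 0 + 216 + 64 = 307
307 = (6,1,6)_7 → 6³ + 1³ + 6³ = 216 + 1 + 216 = 433
433 = (1,1,5,6)_7 → 1³ + 1³ + 5³ + 6³ = 1 + 1 + 125 + 216 = 343
343 = (1,0,0,0)_7 → 1³ + 0³ + 0³ + 0³ = 1 + 0 + 0 + 0 = 1  — reached the fixed point 1.
1 → 1, so 1 is the first repeated value.

1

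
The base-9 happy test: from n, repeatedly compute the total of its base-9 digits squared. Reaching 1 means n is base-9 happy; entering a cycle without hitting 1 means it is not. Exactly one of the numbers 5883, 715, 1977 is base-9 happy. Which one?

5883

5883: 5883 → 125 → 81 → 1  — reaches 1 (base-9 happy)
715: 715 → 129 → 35 → 73 → 65 → 53 → 89 → 65  — repeats 65 (not base-9 happy)
1977: 1977 → 85 → 17 → 65 → 53 → 89 → 65  — repeats 65 (not base-9 happy)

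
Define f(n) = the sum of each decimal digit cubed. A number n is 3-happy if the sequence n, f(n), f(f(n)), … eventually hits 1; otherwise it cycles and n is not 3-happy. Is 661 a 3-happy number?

661 → 6³ + 6³ + 1³ = 433
433 → 4³ + 3³ + 3³ = 118
118 → 1³ + 1³ + 8³ = 514
514 → 5³ + 1³ + 4³ = 190
190 → 1³ + 9³ + 0³ = 730
730 → 7³ + 3³ + 0³ = 370
370 → 3³ + 7³ + 0³ = 370  — 370 already seen; the sequence cycles without reaching 1.

not 3-happy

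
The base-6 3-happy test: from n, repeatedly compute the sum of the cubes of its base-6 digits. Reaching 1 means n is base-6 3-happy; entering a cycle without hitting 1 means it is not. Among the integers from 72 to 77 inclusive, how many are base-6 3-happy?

72: 72 → 8 → 9 → 28 → 128 → 62 → 73 → 9  — not base-6 3-happy
73: 73 → 9 → 28 → 128 → 62 → 73  — not base-6 3-happy
74: 74 → 16 → 72 → 8 → 9 → 28 → 128 → 62 → 73 → 9  — not base-6 3-happy
75: 75 → 35 → 250 → 190 → 190  — not base-6 3-happy
76: 76 → 72 → 8 → 9 → 28 → 128 → 62 → 73 → 9  — not base-6 3-happy
77: 77 → 133 → 92 → 43 → 3 → 27 → 91 → 36 → 1  — base-6 3-happy
base-6 3-happy: 77

1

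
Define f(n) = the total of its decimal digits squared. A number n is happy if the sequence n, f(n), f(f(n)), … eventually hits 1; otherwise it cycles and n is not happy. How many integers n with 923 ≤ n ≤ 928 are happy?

923: 923 → 94 → 97 → 130 → 10 → 1  (reaches 1)
924: 924 → 101 → 2 → 4 → 16 → 37 → 58 → 89 → 145 → 42 → 20 → 4  (repeats 4)
925: 925 → 110 → 2 → 4 → 16 → 37 → 58 → 89 → 145 → 42 → 20 → 4  (repeats 4)
926: 926 → 121 → 6 → 36 → 45 → 41 → 17 → 50 → 25 → 29 → 85 → 89 → 145 → 42 → 20 → 4 → 16 → 37 → 58 → 89  (repeats 89)
927: 927 → 134 → 26 → 40 → 16 → 37 → 58 → 89 → 145 → 42 → 20 → 4 → 16  (repeats 16)
928: 928 → 149 → 98 → 145 → 42 → 20 → 4 → 16 → 37 → 58 → 89 → 145  (repeats 145)
happy: 923

1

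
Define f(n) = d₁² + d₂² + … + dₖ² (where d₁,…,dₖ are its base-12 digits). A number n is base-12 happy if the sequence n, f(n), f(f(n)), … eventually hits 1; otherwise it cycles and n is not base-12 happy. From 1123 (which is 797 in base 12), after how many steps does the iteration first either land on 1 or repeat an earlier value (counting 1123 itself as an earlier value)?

8

1123 = (7,9,7)_12 → 7² + 9² + 7² = 49 + 81 + 49 = 179
179 = (1,2,11)_12 → 1² + 2² + 11² = 1 + 4 + 121 = 126
126 = (10,6)_12 → 10² + 6² = 100 + 36 = 136
136 = (11,4)_12 → 11² + 4² = 121 + 16 = 137
137 = (11,5)_12 → 11² + 5² = 121 + 25 = 146
146 = (1,0,2)_12 → 1² + 0² + 2² = 1 + 0 + 4 = 5
5 = (5)_12 → 5² = 25
25 = (2,1)_12 → 2² + 1² = 4 + 1 = 5  — 5 repeats.
That took 8 steps.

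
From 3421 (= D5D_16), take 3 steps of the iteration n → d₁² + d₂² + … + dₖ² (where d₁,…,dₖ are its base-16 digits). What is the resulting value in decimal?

3421 = (13,5,13)_16 → 13² + 5² + 13² = 363
363 = (1,6,11)_16 → 1² + 6² + 11² = 158
158 = (9,14)_16 → 9² + 14² = 277

277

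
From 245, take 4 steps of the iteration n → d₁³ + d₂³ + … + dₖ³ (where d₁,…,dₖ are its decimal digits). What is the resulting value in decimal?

245 → 2³ + 4³ + 5³ = 8 + 64 + 125 = 197
197 → 1³ + 9³ + 7³ = 1 + 729 + 343 = 1073
1073 → 1³ + 0³ + 7³ + 3³ = 1 + 0 + 343 + 27 = 371
371 → 3³ + 7³ + 1³ = 27 + 343 + 1 = 371

371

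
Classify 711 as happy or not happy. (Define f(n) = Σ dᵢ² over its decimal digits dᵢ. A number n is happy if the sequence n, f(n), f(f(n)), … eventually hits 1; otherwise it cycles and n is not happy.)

711 → 7² + 1² + 1² = 49 + 1 + 1 = 51
51 → 5² + 1² = 25 + 1 = 26
26 → 2² + 6² = 4 + 36 = 40
40 → 4² + 0² = 16 + 0 = 16
16 → 1² + 6² = 1 + 36 = 37
37 → 3² + 7² = 9 + 49 = 58
58 → 5² + 8² = 25 + 64 = 89
89 → 8² + 9² = 64 + 81 = 145
145 → 1² + 4² + 5² = 1 + 16 + 25 = 42
42 → 4² + 2² = 16 + 4 = 20
20 → 2² + 0² = 4 + 0 = 4
4 → 4² = 16  — 16 already seen; the sequence cycles without reaching 1.

not happy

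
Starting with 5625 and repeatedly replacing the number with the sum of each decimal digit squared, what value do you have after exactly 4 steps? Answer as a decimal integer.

61

5625 → 5² + 6² + 2² + 5² = 25 + 36 + 4 + 25 = 90
90 → 9² + 0² = 81 + 0 = 81
81 → 8² + 1² = 64 + 1 = 65
65 → 6² + 5² = 36 + 25 = 61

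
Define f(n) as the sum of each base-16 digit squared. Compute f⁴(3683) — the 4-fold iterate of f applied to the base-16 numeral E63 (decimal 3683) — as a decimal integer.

208

3683 = (14,6,3)_16 → 241
241 = (15,1)_16 → 226
226 = (14,2)_16 → 200
200 = (12,8)_16 → 208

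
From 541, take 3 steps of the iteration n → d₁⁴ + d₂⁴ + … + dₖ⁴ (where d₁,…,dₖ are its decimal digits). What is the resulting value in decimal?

8208

541 → 5⁴ + 4⁴ + 1⁴ = 882
882 → 8⁴ + 8⁴ + 2⁴ = 8208
8208 → 8⁴ + 2⁴ + 0⁴ + 8⁴ = 8208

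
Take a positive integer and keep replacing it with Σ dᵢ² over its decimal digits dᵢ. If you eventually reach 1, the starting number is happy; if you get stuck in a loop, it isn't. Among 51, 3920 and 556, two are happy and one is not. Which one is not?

51

51: 51 → 26 → 40 → 16 → 37 → 58 → 89 → 145 → 42 → 20 → 4 → 16  — repeats 16 (not happy)
3920: 3920 → 94 → 97 → 130 → 10 → 1  — reaches 1 (happy)
556: 556 → 86 → 100 → 1  — reaches 1 (happy)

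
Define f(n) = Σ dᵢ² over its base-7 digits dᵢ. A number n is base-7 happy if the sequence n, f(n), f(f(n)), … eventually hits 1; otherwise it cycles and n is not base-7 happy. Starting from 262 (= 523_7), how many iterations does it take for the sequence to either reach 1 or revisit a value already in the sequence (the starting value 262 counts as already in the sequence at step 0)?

262 = (5,2,3)_7 → 5² + 2² + 3² = 25 + 4 + 9 = 38
38 = (5,3)_7 → 5² + 3² = 25 + 9 = 34
34 = (4,6)_7 → 4² + 6² = 16 + 36 = 52
52 = (1,0,3)_7 → 1² + 0² + 3² = 1 + 0 + 9 = 10
10 = (1,3)_7 → 1² + 3² = 1 + 9 = 10  — 10 repeats.
That took 5 steps.

5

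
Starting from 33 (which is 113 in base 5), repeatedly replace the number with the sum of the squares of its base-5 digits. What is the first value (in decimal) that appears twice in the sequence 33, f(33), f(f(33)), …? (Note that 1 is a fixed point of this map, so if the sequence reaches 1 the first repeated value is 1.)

1

33 = (1,1,3)_5 → 1² + 1² + 3² = 1 + 1 + 9 = 11
11 = (2,1)_5 → 2² + 1² = 4 + 1 = 5
5 = (1,0)_5 → 1² + 0² = 1 + 0 = 1  — reached the fixed point 1.
1 → 1, so 1 is the first repeated value.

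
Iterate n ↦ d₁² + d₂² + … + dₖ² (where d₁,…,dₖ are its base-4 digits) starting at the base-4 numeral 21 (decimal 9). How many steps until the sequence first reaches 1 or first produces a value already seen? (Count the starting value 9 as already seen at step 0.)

9 = (2,1)_4 → 2² + 1² = 5
5 = (1,1)_4 → 1² + 1² = 2
2 = (2)_4 → 2² = 4
4 = (1,0)_4 → 1² + 0² = 1  — reached 1.
That took 4 steps.

4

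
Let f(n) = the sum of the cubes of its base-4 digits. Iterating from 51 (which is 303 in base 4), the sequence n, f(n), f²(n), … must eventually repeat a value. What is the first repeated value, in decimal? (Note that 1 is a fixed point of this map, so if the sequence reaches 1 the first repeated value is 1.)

9

51 = (3,0,3)_4 → 3³ + 0³ + 3³ = 27 + 0 + 27 = 54
54 = (3,1,2)_4 → 3³ + 1³ + 2³ = 27 + 1 + 8 = 36
36 = (2,1,0)_4 → 2³ + 1³ + 0³ = 8 + 1 + 0 = 9
9 = (2,1)_4 → 2³ + 1³ = 8 + 1 = 9  — 9 already appeared earlier.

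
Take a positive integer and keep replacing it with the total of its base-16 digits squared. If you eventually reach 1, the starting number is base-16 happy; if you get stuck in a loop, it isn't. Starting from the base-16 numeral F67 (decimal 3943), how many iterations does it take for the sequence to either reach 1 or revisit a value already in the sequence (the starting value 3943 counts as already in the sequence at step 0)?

3943 = (15,6,7)_16 → 15² + 6² + 7² = 225 + 36 + 49 = 310
310 = (1,3,6)_16 → 1² + 3² + 6² = 1 + 9 + 36 = 46
46 = (2,14)_16 → 2² + 14² = 4 + 196 = 200
200 = (12,8)_16 → 12² + 8² = 144 + 64 = 208
208 = (13,0)_16 → 13² + 0² = 169 + 0 = 169
169 = (10,9)_16 → 10² + 9² = 100 + 81 = 181
181 = (11,5)_16 → 11² + 5² = 121 + 25 = 146
146 = (9,2)_16 → 9² + 2² = 81 + 4 = 85
85 = (5,5)_16 → 5² + 5² = 25 + 25 = 50
50 = (3,2)_16 → 3² + 2² = 9 + 4 = 13
13 = (13)_16 → 13² = 169  — 169 repeats.
That took 11 steps.

11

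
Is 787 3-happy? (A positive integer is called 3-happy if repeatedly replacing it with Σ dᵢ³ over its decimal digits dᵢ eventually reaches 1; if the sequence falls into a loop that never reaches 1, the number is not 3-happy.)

787 → 7³ + 8³ + 7³ = 343 + 512 + 343 = 1198
1198 → 1³ + 1³ + 9³ + 8³ = 1 + 1 + 729 + 512 = 1243
1243 → 1³ + 2³ + 4³ + 3³ = 1 + 8 + 64 + 27 = 100
100 → 1³ + 0³ + 0³ = 1 + 0 + 0 = 1  — reached 1.

3-happy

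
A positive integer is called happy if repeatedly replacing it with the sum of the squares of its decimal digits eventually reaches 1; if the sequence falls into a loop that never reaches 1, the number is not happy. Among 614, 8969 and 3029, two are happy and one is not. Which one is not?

614

614: 614 → 53 → 34 → 25 → 29 → 85 → 89 → 145 → 42 → 20 → 4 → 16 → 37 → 58 → 89  — repeats 89 (not happy)
8969: 8969 → 262 → 44 → 32 → 13 → 10 → 1  — reaches 1 (happy)
3029: 3029 → 94 → 97 → 130 → 10 → 1  — reaches 1 (happy)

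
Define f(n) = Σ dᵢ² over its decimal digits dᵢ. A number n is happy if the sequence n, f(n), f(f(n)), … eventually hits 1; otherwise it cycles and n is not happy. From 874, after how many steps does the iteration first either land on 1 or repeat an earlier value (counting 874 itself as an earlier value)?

4

874 → 129
129 → 86
86 → 100
100 → 1  — reached 1.
That took 4 steps.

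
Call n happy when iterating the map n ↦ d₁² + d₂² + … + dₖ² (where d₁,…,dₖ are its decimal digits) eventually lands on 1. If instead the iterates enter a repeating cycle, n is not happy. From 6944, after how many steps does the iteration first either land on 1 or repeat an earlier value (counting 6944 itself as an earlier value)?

11

6944 → 149
149 → 98
98 → 145
145 → 42
42 → 20
20 → 4
4 → 16
16 → 37
37 → 58
58 → 89
89 → 145  — 145 repeats.
That took 11 steps.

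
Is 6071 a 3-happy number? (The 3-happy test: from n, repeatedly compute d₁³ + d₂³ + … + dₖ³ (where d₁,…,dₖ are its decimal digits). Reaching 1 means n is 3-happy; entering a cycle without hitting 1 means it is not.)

not 3-happy

6071 → 6³ + 0³ + 7³ + 1³ = 560
560 → 5³ + 6³ + 0³ = 341
341 → 3³ + 4³ + 1³ = 92
92 → 9³ + 2³ = 737
737 → 7³ + 3³ + 7³ = 713
713 → 7³ + 1³ + 3³ = 371
371 → 3³ + 7³ + 1³ = 371  — 371 already seen; the sequence cycles without reaching 1.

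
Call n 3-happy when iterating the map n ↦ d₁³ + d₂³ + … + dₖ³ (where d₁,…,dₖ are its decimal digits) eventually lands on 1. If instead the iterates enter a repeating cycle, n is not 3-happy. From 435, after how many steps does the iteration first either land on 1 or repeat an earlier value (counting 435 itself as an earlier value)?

435 → 216
216 → 225
225 → 141
141 → 66
66 → 432
432 → 99
99 → 1458
1458 → 702
702 → 351
351 → 153
153 → 153  — 153 repeats.
That took 11 steps.

11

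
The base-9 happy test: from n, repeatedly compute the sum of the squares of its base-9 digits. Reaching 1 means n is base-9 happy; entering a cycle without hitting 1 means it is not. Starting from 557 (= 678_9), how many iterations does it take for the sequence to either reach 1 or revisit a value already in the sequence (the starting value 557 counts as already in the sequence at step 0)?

557 = (6,7,8)_9 → 6² + 7² + 8² = 36 + 49 + 64 = 149
149 = (1,7,5)_9 → 1² + 7² + 5² = 1 + 49 + 25 = 75
75 = (8,3)_9 → 8² + 3² = 64 + 9 = 73
73 = (8,1)_9 → 8² + 1² = 64 + 1 = 65
65 = (7,2)_9 → 7² + 2² = 49 + 4 = 53
53 = (5,8)_9 → 5² + 8² = 25 + 64 = 89
89 = (1,0,8)_9 → 1² + 0² + 8² = 1 + 0 + 64 = 65  — 65 repeats.
That took 7 steps.

7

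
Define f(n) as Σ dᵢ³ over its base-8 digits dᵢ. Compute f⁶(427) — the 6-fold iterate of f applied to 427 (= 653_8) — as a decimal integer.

427 = (6,5,3)_8 → 368
368 = (5,6,0)_8 → 341
341 = (5,2,5)_8 → 258
258 = (4,0,2)_8 → 72
72 = (1,1,0)_8 → 2
2 = (2)_8 → 8

8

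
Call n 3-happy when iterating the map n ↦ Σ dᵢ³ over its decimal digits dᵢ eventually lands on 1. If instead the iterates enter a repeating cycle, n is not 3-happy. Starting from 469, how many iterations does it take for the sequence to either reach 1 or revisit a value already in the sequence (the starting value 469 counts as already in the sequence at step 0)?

469 → 1009
1009 → 730
730 → 370
370 → 370  — 370 repeats.
That took 4 steps.

4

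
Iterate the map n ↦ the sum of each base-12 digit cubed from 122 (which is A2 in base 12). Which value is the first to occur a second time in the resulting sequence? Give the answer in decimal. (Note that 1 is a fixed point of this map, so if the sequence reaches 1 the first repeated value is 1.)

122 = (10,2)_12 → 10³ + 2³ = 1000 + 8 = 1008
1008 = (7,0,0)_12 → 7³ + 0³ + 0³ = 343 + 0 + 0 = 343
343 = (2,4,7)_12 → 2³ + 4³ + 7³ = 8 + 64 + 343 = 415
415 = (2,10,7)_12 → 2³ + 10³ + 7³ = 8 + 1000 + 343 = 1351
1351 = (9,4,7)_12 → 9³ + 4³ + 7³ = 729 + 64 + 343 = 1136
1136 = (7,10,8)_12 → 7³ + 10³ + 8³ = 343 + 1000 + 512 = 1855
1855 = (1,0,10,7)_12 → 1³ + 0³ + 10³ + 7³ = 1 + 0 + 1000 + 343 = 1344
1344 = (9,4,0)_12 → 9³ + 4³ + 0³ = 729 + 64 + 0 = 793
793 = (5,6,1)_12 → 5³ + 6³ + 1³ = 125 + 216 + 1 = 342
342 = (2,4,6)_12 → 2³ + 4³ + 6³ = 8 + 64 + 216 = 288
288 = (2,0,0)_12 → 2³ + 0³ + 0³ = 8 + 0 + 0 = 8
8 = (8)_12 → 8³ = 512
512 = (3,6,8)_12 → 3³ + 6³ + 8³ = 27 + 216 + 512 = 755
755 = (5,2,11)_12 → 5³ + 2³ + 11³ = 125 + 8 + 1331 = 1464
1464 = (10,2,0)_12 → 10³ + 2³ + 0³ = 1000 + 8 + 0 = 1008  — 1008 already appeared earlier.

1008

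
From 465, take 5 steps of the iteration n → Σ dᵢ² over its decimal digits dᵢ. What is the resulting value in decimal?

465 → 4² + 6² + 5² = 16 + 36 + 25 = 77
77 → 7² + 7² = 49 + 49 = 98
98 → 9² + 8² = 81 + 64 = 145
145 → 1² + 4² + 5² = 1 + 16 + 25 = 42
42 → 4² + 2² = 16 + 4 = 20

20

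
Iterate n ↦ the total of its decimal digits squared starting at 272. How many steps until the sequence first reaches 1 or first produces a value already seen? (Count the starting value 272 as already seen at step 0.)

272 → 2² + 7² + 2² = 57
57 → 5² + 7² = 74
74 → 7² + 4² = 65
65 → 6² + 5² = 61
61 → 6² + 1² = 37
37 → 3² + 7² = 58
58 → 5² + 8² = 89
89 → 8² + 9² = 145
145 → 1² + 4² + 5² = 42
42 → 4² + 2² = 20
20 → 2² + 0² = 4
4 → 4² = 16
16 → 1² + 6² = 37  — 37 repeats.
That took 13 steps.

13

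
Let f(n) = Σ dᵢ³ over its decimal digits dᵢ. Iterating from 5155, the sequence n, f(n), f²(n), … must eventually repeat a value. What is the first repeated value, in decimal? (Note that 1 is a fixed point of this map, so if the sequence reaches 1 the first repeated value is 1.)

5155 → 5³ + 1³ + 5³ + 5³ = 125 + 1 + 125 + 125 = 376
376 → 3³ + 7³ + 6³ = 27 + 343 + 216 = 586
586 → 5³ + 8³ + 6³ = 125 + 512 + 216 = 853
853 → 8³ + 5³ + 3³ = 512 + 125 + 27 = 664
664 → 6³ + 6³ + 4³ = 216 + 216 + 64 = 496
496 → 4³ + 9³ + 6³ = 64 + 729 + 216 = 1009
1009 → 1³ + 0³ + 0³ + 9³ = 1 + 0 + 0 + 729 = 730
730 → 7³ + 3³ + 0³ = 343 + 27 + 0 = 370
370 → 3³ + 7³ + 0³ = 27 + 343 + 0 = 370  — 370 already appeared earlier.

370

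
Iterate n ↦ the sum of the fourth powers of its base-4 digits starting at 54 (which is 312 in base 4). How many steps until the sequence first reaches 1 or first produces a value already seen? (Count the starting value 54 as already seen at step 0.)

6

54 = (3,1,2)_4 → 3⁴ + 1⁴ + 2⁴ = 98
98 = (1,2,0,2)_4 → 1⁴ + 2⁴ + 0⁴ + 2⁴ = 33
33 = (2,0,1)_4 → 2⁴ + 0⁴ + 1⁴ = 17
17 = (1,0,1)_4 → 1⁴ + 0⁴ + 1⁴ = 2
2 = (2)_4 → 2⁴ = 16
16 = (1,0,0)_4 → 1⁴ + 0⁴ + 0⁴ = 1  — reached 1.
That took 6 steps.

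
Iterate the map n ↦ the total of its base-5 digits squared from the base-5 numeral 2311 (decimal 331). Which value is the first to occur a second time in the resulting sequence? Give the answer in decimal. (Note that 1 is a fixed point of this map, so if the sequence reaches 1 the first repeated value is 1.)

331 = (2,3,1,1)_5 → 2² + 3² + 1² + 1² = 15
15 = (3,0)_5 → 3² + 0² = 9
9 = (1,4)_5 → 1² + 4² = 17
17 = (3,2)_5 → 3² + 2² = 13
13 = (2,3)_5 → 2² + 3² = 13  — 13 already appeared earlier.

13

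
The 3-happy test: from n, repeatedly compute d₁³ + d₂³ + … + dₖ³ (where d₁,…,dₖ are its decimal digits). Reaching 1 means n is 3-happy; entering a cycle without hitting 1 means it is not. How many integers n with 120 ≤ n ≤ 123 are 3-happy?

1

120: 120 → 9 → 729 → 1080 → 513 → 153 → 153  (repeats 153)
121: 121 → 10 → 1  (reaches 1)
122: 122 → 17 → 344 → 155 → 251 → 134 → 92 → 737 → 713 → 371 → 371  (repeats 371)
123: 123 → 36 → 243 → 99 → 1458 → 702 → 351 → 153 → 153  (repeats 153)
3-happy: 121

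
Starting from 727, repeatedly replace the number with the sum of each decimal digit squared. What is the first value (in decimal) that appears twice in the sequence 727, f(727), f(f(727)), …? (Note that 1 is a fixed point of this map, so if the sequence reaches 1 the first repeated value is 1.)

727 → 7² + 2² + 7² = 49 + 4 + 49 = 102
102 → 1² + 0² + 2² = 1 + 0 + 4 = 5
5 → 5² = 25
25 → 2² + 5² = 4 + 25 = 29
29 → 2² + 9² = 4 + 81 = 85
85 → 8² + 5² = 64 + 25 = 89
89 → 8² + 9² = 64 + 81 = 145
145 → 1² + 4² + 5² = 1 + 16 + 25 = 42
42 → 4² + 2² = 16 + 4 = 20
20 → 2² + 0² = 4 + 0 = 4
4 → 4² = 16
16 → 1² + 6² = 1 + 36 = 37
37 → 3² + 7² = 9 + 49 = 58
58 → 5² + 8² = 25 + 64 = 89  — 89 already appeared earlier.

89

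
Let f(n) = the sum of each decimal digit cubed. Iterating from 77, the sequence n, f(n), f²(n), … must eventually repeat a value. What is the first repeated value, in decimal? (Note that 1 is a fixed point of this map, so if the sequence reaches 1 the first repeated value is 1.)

77 → 7³ + 7³ = 343 + 343 = 686
686 → 6³ + 8³ + 6³ = 216 + 512 + 216 = 944
944 → 9³ + 4³ + 4³ = 729 + 64 + 64 = 857
857 → 8³ + 5³ + 7³ = 512 + 125 + 343 = 980
980 → 9³ + 8³ + 0³ = 729 + 512 + 0 = 1241
1241 → 1³ + 2³ + 4³ + 1³ = 1 + 8 + 64 + 1 = 74
74 → 7³ + 4³ = 343 + 64 = 407
407 → 4³ + 0³ + 7³ = 64 + 0 + 343 = 407  — 407 already appeared earlier.

407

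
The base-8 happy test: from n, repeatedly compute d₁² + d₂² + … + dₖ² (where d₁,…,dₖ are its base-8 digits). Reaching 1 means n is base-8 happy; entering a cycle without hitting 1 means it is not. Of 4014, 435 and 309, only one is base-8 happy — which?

4014: 4014 → 146 → 12 → 17 → 5 → 25 → 10 → 5  — repeats 5 (not base-8 happy)
435: 435 → 81 → 6 → 36 → 32 → 16 → 4 → 16  — repeats 16 (not base-8 happy)
309: 309 → 77 → 27 → 18 → 8 → 1  — reaches 1 (base-8 happy)

309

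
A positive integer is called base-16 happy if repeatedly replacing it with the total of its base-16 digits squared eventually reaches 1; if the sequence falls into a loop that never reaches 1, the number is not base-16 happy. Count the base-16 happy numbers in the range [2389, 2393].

2389: 2389 → 131 → 73 → 97 → 37 → 29 → 170 → 200 → 208 → 169 → 181 → 146 → 85 → 50 → 13 → 169  — not base-16 happy
2390: 2390 → 142 → 260 → 17 → 2 → 4 → 16 → 1  — base-16 happy
2391: 2391 → 155 → 202 → 244 → 241 → 226 → 200 → 208 → 169 → 181 → 146 → 85 → 50 → 13 → 169  — not base-16 happy
2392: 2392 → 170 → 200 → 208 → 169 → 181 → 146 → 85 → 50 → 13 → 169  — not base-16 happy
2393: 2393 → 187 → 242 → 229 → 221 → 338 → 30 → 197 → 169 → 181 → 146 → 85 → 50 → 13 → 169  — not base-16 happy
base-16 happy: 2390

1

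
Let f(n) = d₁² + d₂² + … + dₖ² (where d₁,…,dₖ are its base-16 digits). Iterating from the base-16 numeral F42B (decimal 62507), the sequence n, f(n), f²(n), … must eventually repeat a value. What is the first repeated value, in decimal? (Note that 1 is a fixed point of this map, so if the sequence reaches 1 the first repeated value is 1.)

62507 = (15,4,2,11)_16 → 15² + 4² + 2² + 11² = 225 + 16 + 4 + 121 = 366
366 = (1,6,14)_16 → 1² + 6² + 14² = 1 + 36 + 196 = 233
233 = (14,9)_16 → 14² + 9² = 196 + 81 = 277
277 = (1,1,5)_16 → 1² + 1² + 5² = 1 + 1 + 25 = 27
27 = (1,11)_16 → 1² + 11² = 1 + 121 = 122
122 = (7,10)_16 → 7² + 10² = 49 + 100 = 149
149 = (9,5)_16 → 9² + 5² = 81 + 25 = 106
106 = (6,10)_16 → 6² + 10² = 36 + 100 = 136
136 = (8,8)_16 → 8² + 8² = 64 + 64 = 128
128 = (8,0)_16 → 8² + 0² = 64 + 0 = 64
64 = (4,0)_16 → 4² + 0² = 16 + 0 = 16
16 = (1,0)_16 → 1² + 0² = 1 + 0 = 1  — reached the fixed point 1.
1 → 1, so 1 is the first repeated value.

1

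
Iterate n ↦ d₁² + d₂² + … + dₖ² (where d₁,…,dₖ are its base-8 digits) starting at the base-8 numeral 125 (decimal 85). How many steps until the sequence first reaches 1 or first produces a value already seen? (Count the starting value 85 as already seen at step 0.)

85 = (1,2,5)_8 → 1² + 2² + 5² = 30
30 = (3,6)_8 → 3² + 6² = 45
45 = (5,5)_8 → 5² + 5² = 50
50 = (6,2)_8 → 6² + 2² = 40
40 = (5,0)_8 → 5² + 0² = 25
25 = (3,1)_8 → 3² + 1² = 10
10 = (1,2)_8 → 1² + 2² = 5
5 = (5)_8 → 5² = 25  — 25 repeats.
That took 8 steps.

8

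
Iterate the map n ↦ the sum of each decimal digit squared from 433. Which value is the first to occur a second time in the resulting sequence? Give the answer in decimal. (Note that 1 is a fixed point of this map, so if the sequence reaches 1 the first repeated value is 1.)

433 → 4² + 3² + 3² = 34
34 → 3² + 4² = 25
25 → 2² + 5² = 29
29 → 2² + 9² = 85
85 → 8² + 5² = 89
89 → 8² + 9² = 145
145 → 1² + 4² + 5² = 42
42 → 4² + 2² = 20
20 → 2² + 0² = 4
4 → 4² = 16
16 → 1² + 6² = 37
37 → 3² + 7² = 58
58 → 5² + 8² = 89  — 89 already appeared earlier.

89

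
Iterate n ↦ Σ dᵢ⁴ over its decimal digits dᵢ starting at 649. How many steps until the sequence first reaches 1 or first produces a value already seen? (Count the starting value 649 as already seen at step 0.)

9

649 → 6⁴ + 4⁴ + 9⁴ = 8113
8113 → 8⁴ + 1⁴ + 1⁴ + 3⁴ = 4179
4179 → 4⁴ + 1⁴ + 7⁴ + 9⁴ = 9219
9219 → 9⁴ + 2⁴ + 1⁴ + 9⁴ = 13139
13139 → 1⁴ + 3⁴ + 1⁴ + 3⁴ + 9⁴ = 6725
6725 → 6⁴ + 7⁴ + 2⁴ + 5⁴ = 4338
4338 → 4⁴ + 3⁴ + 3⁴ + 8⁴ = 4514
4514 → 4⁴ + 5⁴ + 1⁴ + 4⁴ = 1138
1138 → 1⁴ + 1⁴ + 3⁴ + 8⁴ = 4179  — 4179 repeats.
That took 9 steps.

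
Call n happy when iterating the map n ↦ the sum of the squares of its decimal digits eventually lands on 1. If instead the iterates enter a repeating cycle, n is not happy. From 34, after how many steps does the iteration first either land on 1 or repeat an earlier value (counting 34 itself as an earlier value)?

12

34 → 3² + 4² = 25
25 → 2² + 5² = 29
29 → 2² + 9² = 85
85 → 8² + 5² = 89
89 → 8² + 9² = 145
145 → 1² + 4² + 5² = 42
42 → 4² + 2² = 20
20 → 2² + 0² = 4
4 → 4² = 16
16 → 1² + 6² = 37
37 → 3² + 7² = 58
58 → 5² + 8² = 89  — 89 repeats.
That took 12 steps.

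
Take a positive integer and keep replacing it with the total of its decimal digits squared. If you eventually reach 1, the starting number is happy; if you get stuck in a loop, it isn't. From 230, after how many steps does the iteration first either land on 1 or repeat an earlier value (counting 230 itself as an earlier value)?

230 → 13
13 → 10
10 → 1  — reached 1.
That took 3 steps.

3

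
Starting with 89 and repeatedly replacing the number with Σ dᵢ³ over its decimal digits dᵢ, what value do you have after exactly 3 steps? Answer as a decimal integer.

407

89 → 8³ + 9³ = 1241
1241 → 1³ + 2³ + 4³ + 1³ = 74
74 → 7³ + 4³ = 407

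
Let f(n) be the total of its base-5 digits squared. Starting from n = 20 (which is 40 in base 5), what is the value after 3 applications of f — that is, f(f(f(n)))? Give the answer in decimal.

4

20 = (4,0)_5 → 4² + 0² = 16
16 = (3,1)_5 → 3² + 1² = 10
10 = (2,0)_5 → 2² + 0² = 4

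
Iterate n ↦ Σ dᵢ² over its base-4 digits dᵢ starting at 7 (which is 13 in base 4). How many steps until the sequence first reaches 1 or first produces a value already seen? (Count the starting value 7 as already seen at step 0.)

7 = (1,3)_4 → 1² + 3² = 1 + 9 = 10
10 = (2,2)_4 → 2² + 2² = 4 + 4 = 8
8 = (2,0)_4 → 2² + 0² = 4 + 0 = 4
4 = (1,0)_4 → 1² + 0² = 1 + 0 = 1  — reached 1.
That took 4 steps.

4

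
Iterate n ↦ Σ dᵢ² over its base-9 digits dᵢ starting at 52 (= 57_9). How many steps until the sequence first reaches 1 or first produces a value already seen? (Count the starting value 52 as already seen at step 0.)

3

52 = (5,7)_9 → 5² + 7² = 74
74 = (8,2)_9 → 8² + 2² = 68
68 = (7,5)_9 → 7² + 5² = 74  — 74 repeats.
That took 3 steps.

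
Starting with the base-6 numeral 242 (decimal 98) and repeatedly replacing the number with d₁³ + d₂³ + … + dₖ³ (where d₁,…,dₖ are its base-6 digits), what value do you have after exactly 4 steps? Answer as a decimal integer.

98 = (2,4,2)_6 → 2³ + 4³ + 2³ = 8 + 64 + 8 = 80
80 = (2,1,2)_6 → 2³ + 1³ + 2³ = 8 + 1 + 8 = 17
17 = (2,5)_6 → 2³ + 5³ = 8 + 125 = 133
133 = (3,4,1)_6 → 3³ + 4³ + 1³ = 27 + 64 + 1 = 92

92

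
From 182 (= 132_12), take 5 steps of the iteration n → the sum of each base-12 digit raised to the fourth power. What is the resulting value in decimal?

182 = (1,3,2)_12 → 1⁴ + 3⁴ + 2⁴ = 1 + 81 + 16 = 98
98 = (8,2)_12 → 8⁴ + 2⁴ = 4096 + 16 = 4112
4112 = (2,4,6,8)_12 → 2⁴ + 4⁴ + 6⁴ + 8⁴ = 16 + 256 + 1296 + 4096 = 5664
5664 = (3,3,4,0)_12 → 3⁴ + 3⁴ + 4⁴ + 0⁴ = 81 + 81 + 256 + 0 = 418
418 = (2,10,10)_12 → 2⁴ + 10⁴ + 10⁴ = 16 + 10000 + 10000 = 20016

20016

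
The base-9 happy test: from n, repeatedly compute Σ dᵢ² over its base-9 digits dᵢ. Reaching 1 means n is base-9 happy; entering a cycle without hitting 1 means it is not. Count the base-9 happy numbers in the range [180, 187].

180: 180 → 8 → 64 → 50 → 50  (repeats 50)
181: 181 → 9 → 1  (reaches 1)
182: 182 → 12 → 10 → 2 → 4 → 16 → 50 → 50  (repeats 50)
183: 183 → 17 → 65 → 53 → 89 → 65  (repeats 65)
184: 184 → 24 → 40 → 32 → 34 → 58 → 52 → 74 → 68 → 74  (repeats 74)
185: 185 → 33 → 45 → 25 → 53 → 89 → 65 → 53  (repeats 53)
186: 186 → 44 → 80 → 128 → 30 → 18 → 4 → 16 → 50 → 50  (repeats 50)
187: 187 → 57 → 45 → 25 → 53 → 89 → 65 → 53  (repeats 53)
base-9 happy: 181

1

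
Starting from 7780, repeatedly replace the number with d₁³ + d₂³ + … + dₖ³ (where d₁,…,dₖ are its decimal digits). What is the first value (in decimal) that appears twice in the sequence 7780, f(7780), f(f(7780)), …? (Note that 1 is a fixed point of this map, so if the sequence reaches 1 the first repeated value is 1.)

7780 → 1198
1198 → 1243
1243 → 100
100 → 1  — reached the fixed point 1.
1 → 1, so 1 is the first repeated value.

1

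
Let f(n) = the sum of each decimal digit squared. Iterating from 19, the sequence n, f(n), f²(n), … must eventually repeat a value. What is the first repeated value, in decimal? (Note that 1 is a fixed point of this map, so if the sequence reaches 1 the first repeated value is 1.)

1

19 → 82
82 → 68
68 → 100
100 → 1  — reached the fixed point 1.
1 → 1, so 1 is the first repeated value.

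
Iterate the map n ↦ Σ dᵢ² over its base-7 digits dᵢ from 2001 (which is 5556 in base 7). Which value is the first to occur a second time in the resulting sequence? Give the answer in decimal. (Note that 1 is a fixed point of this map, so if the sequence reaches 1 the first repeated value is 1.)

45

2001 = (5,5,5,6)_7 → 5² + 5² + 5² + 6² = 25 + 25 + 25 + 36 = 111
111 = (2,1,6)_7 → 2² + 1² + 6² = 4 + 1 + 36 = 41
41 = (5,6)_7 → 5² + 6² = 25 + 36 = 61
61 = (1,1,5)_7 → 1² + 1² + 5² = 1 + 1 + 25 = 27
27 = (3,6)_7 → 3² + 6² = 9 + 36 = 45
45 = (6,3)_7 → 6² + 3² = 36 + 9 = 45  — 45 already appeared earlier.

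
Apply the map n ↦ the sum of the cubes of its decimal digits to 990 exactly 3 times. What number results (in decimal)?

351

990 → 1458
1458 → 702
702 → 351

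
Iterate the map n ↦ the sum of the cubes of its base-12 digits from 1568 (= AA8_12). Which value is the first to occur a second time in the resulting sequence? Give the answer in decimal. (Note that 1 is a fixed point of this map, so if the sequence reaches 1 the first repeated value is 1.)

1

1568 = (10,10,8)_12 → 10³ + 10³ + 8³ = 1000 + 1000 + 512 = 2512
2512 = (1,5,5,4)_12 → 1³ + 5³ + 5³ + 4³ = 1 + 125 + 125 + 64 = 315
315 = (2,2,3)_12 → 2³ + 2³ + 3³ = 8 + 8 + 27 = 43
43 = (3,7)_12 → 3³ + 7³ = 27 + 343 = 370
370 = (2,6,10)_12 → 2³ + 6³ + 10³ = 8 + 216 + 1000 = 1224
1224 = (8,6,0)_12 → 8³ + 6³ + 0³ = 512 + 216 + 0 = 728
728 = (5,0,8)_12 → 5³ + 0³ + 8³ = 125 + 0 + 512 = 637
637 = (4,5,1)_12 → 4³ + 5³ + 1³ = 64 + 125 + 1 = 190
190 = (1,3,10)_12 → 1³ + 3³ + 10³ = 1 + 27 + 1000 = 1028
1028 = (7,1,8)_12 → 7³ + 1³ + 8³ = 343 + 1 + 512 = 856
856 = (5,11,4)_12 → 5³ + 11³ + 4³ = 125 + 1331 + 64 = 1520
1520 = (10,6,8)_12 → 10³ + 6³ + 8³ = 1000 + 216 + 512 = 1728
1728 = (1,0,0,0)_12 → 1³ + 0³ + 0³ + 0³ = 1 + 0 + 0 + 0 = 1  — reached the fixed point 1.
1 → 1, so 1 is the first repeated value.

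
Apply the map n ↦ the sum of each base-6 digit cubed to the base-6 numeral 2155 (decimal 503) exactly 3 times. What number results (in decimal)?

64

503 = (2,1,5,5)_6 → 2³ + 1³ + 5³ + 5³ = 8 + 1 + 125 + 125 = 259
259 = (1,1,1,1)_6 → 1³ + 1³ + 1³ + 1³ = 1 + 1 + 1 + 1 = 4
4 = (4)_6 → 4³ = 64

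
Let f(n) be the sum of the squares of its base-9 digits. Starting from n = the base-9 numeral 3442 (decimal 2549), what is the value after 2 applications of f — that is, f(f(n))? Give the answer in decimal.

2549 = (3,4,4,2)_9 → 3² + 4² + 4² + 2² = 9 + 16 + 16 + 4 = 45
45 = (5,0)_9 → 5² + 0² = 25 + 0 = 25

25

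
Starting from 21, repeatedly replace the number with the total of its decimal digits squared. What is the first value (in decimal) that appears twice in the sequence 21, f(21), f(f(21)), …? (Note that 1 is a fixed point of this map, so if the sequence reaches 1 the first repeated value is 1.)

89

21 → 2² + 1² = 4 + 1 = 5
5 → 5² = 25
25 → 2² + 5² = 4 + 25 = 29
29 → 2² + 9² = 4 + 81 = 85
85 → 8² + 5² = 64 + 25 = 89
89 → 8² + 9² = 64 + 81 = 145
145 → 1² + 4² + 5² = 1 + 16 + 25 = 42
42 → 4² + 2² = 16 + 4 = 20
20 → 2² + 0² = 4 + 0 = 4
4 → 4² = 16
16 → 1² + 6² = 1 + 36 = 37
37 → 3² + 7² = 9 + 49 = 58
58 → 5² + 8² = 25 + 64 = 89  — 89 already appeared earlier.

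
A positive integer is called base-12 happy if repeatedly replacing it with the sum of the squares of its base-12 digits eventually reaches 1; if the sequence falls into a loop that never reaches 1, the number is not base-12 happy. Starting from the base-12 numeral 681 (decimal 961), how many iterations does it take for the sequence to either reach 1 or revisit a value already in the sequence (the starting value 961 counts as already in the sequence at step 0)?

961 = (6,8,1)_12 → 6² + 8² + 1² = 101
101 = (8,5)_12 → 8² + 5² = 89
89 = (7,5)_12 → 7² + 5² = 74
74 = (6,2)_12 → 6² + 2² = 40
40 = (3,4)_12 → 3² + 4² = 25
25 = (2,1)_12 → 2² + 1² = 5
5 = (5)_12 → 5² = 25  — 25 repeats.
That took 7 steps.

7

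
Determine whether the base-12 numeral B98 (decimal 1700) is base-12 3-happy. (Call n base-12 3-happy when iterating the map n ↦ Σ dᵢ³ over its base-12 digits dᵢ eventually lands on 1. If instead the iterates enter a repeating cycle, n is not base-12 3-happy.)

1700 = (11,9,8)_12 → 11³ + 9³ + 8³ = 2572
2572 = (1,5,10,4)_12 → 1³ + 5³ + 10³ + 4³ = 1190
1190 = (8,3,2)_12 → 8³ + 3³ + 2³ = 547
547 = (3,9,7)_12 → 3³ + 9³ + 7³ = 1099
1099 = (7,7,7)_12 → 7³ + 7³ + 7³ = 1029
1029 = (7,1,9)_12 → 7³ + 1³ + 9³ = 1073
1073 = (7,5,5)_12 → 7³ + 5³ + 5³ = 593
593 = (4,1,5)_12 → 4³ + 1³ + 5³ = 190
190 = (1,3,10)_12 → 1³ + 3³ + 10³ = 1028
1028 = (7,1,8)_12 → 7³ + 1³ + 8³ = 856
856 = (5,11,4)_12 → 5³ + 11³ + 4³ = 1520
1520 = (10,6,8)_12 → 10³ + 6³ + 8³ = 1728
1728 = (1,0,0,0)_12 → 1³ + 0³ + 0³ + 0³ = 1  — reached 1.

base-12 3-happy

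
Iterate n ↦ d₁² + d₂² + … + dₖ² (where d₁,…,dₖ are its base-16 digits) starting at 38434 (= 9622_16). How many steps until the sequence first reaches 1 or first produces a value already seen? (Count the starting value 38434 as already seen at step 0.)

13

38434 = (9,6,2,2)_16 → 9² + 6² + 2² + 2² = 125
125 = (7,13)_16 → 7² + 13² = 218
218 = (13,10)_16 → 13² + 10² = 269
269 = (1,0,13)_16 → 1² + 0² + 13² = 170
170 = (10,10)_16 → 10² + 10² = 200
200 = (12,8)_16 → 12² + 8² = 208
208 = (13,0)_16 → 13² + 0² = 169
169 = (10,9)_16 → 10² + 9² = 181
181 = (11,5)_16 → 11² + 5² = 146
146 = (9,2)_16 → 9² + 2² = 85
85 = (5,5)_16 → 5² + 5² = 50
50 = (3,2)_16 → 3² + 2² = 13
13 = (13)_16 → 13² = 169  — 169 repeats.
That took 13 steps.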